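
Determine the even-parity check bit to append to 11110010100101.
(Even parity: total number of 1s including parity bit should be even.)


Number of 1s in data: 8
Parity bit: 0

0


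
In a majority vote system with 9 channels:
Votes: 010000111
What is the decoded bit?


Ones: 4 out of 9
Threshold: 5

0 (4/9 voted 1)


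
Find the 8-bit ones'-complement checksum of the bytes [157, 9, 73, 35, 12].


Sum = 286 mod 256 = 30
Complement = 225

225


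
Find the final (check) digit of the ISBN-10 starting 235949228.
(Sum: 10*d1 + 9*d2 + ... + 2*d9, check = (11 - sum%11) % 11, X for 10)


Weighted sum: 249
249 mod 11 = 7

Check digit: 4


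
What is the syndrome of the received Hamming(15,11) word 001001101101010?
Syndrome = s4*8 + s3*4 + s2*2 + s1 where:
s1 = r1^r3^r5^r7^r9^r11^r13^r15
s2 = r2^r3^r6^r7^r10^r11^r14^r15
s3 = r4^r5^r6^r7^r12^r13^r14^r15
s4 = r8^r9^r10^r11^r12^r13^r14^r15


s1=1, s2=1, s3=0, s4=0

Syndrome = 3 (error at position 3)


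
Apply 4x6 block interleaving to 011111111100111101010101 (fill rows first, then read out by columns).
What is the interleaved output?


Matrix:
  011111
  111100
  111101
  010101
Read columns: 011011111110111110001011

011011111110111110001011


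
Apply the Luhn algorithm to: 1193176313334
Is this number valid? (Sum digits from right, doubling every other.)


Luhn sum = 56
56 mod 10 = 6

Invalid (Luhn sum mod 10 = 6)


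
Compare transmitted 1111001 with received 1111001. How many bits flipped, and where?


XOR: 0000000

0 errors (received matches sent)


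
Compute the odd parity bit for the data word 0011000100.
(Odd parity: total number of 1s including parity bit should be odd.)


Number of 1s in data: 3
Parity bit: 0

0


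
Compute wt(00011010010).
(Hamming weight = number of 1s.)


Counting 1s in 00011010010

4


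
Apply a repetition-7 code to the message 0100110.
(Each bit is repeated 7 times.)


Each bit -> 7 copies

0000000111111100000000000000111111111111110000000


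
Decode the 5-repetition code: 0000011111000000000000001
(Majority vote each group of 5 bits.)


Groups: 00000, 11111, 00000, 00000, 00001
Majority votes: 01000

01000


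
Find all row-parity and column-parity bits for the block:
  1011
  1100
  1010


Row parities: 100
Column parities: 1101

Row P: 100, Col P: 1101, Corner: 1


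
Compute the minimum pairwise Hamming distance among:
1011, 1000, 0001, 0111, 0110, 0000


Comparing all pairs, minimum distance: 1
Can detect 0 errors, correct 0 errors

1


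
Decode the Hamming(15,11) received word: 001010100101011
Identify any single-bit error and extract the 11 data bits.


Syndrome = 6: error at position 6

Data: 11110101011 (corrected bit 6)


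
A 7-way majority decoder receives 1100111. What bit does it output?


Ones: 5 out of 7
Threshold: 4

1 (5/7 voted 1)


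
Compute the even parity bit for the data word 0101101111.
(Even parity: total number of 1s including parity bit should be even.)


Number of 1s in data: 7
Parity bit: 1

1


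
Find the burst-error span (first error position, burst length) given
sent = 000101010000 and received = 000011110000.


XOR: 000110100000

Burst at position 3, length 4


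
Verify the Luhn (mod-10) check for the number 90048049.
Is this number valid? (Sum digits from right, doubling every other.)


Luhn sum = 37
37 mod 10 = 7

Invalid (Luhn sum mod 10 = 7)


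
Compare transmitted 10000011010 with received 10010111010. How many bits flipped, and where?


XOR: 00010100000

2 error(s) at position(s): 3, 5


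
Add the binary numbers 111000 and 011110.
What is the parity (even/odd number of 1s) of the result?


111000 = 56
011110 = 30
Sum = 86 = 1010110
1s count = 4

even parity (4 ones in 1010110)


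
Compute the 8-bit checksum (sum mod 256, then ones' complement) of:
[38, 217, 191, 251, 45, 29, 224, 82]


Sum = 1077 mod 256 = 53
Complement = 202

202


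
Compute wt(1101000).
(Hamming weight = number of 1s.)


Counting 1s in 1101000

3


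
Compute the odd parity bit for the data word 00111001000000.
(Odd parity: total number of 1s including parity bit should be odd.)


Number of 1s in data: 4
Parity bit: 1

1


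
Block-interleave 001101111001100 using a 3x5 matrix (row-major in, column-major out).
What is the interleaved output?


Matrix:
  00110
  11110
  01100
Read columns: 010011111110000

010011111110000


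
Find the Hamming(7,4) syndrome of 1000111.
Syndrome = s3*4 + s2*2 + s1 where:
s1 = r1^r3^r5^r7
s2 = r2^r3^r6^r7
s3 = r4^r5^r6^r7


s1=1, s2=0, s3=1

Syndrome = 5 (error at position 5)


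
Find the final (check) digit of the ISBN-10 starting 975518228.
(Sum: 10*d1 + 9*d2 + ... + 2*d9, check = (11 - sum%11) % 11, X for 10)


Weighted sum: 304
304 mod 11 = 7

Check digit: 4


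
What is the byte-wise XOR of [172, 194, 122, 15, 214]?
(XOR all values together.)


XOR chain: 172 ^ 194 ^ 122 ^ 15 ^ 214 = 205

205


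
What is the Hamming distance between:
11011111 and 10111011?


XOR: 01100100
Count of 1s: 3

3


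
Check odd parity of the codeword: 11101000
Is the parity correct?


Number of 1s: 4

No, parity error (4 ones)


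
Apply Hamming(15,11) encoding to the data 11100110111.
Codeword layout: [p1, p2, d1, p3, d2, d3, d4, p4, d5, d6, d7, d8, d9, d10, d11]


Parity bits: p1=1, p2=0, p3=1, p4=1

101111010110111


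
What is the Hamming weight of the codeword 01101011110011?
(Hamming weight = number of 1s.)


Counting 1s in 01101011110011

9


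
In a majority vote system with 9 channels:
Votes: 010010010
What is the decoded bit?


Ones: 3 out of 9
Threshold: 5

0 (3/9 voted 1)


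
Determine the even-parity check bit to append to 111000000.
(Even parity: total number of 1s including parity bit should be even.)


Number of 1s in data: 3
Parity bit: 1

1


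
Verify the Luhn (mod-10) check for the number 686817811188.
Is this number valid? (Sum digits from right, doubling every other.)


Luhn sum = 57
57 mod 10 = 7

Invalid (Luhn sum mod 10 = 7)


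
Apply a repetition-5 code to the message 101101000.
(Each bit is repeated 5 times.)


Each bit -> 5 copies

111110000011111111110000011111000000000000000


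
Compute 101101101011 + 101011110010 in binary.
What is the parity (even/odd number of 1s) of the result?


101101101011 = 2923
101011110010 = 2802
Sum = 5725 = 1011001011101
1s count = 8

even parity (8 ones in 1011001011101)


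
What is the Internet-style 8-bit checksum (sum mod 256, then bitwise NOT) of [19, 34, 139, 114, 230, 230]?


Sum = 766 mod 256 = 254
Complement = 1

1


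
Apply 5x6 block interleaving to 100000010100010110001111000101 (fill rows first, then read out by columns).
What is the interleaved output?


Matrix:
  100000
  010100
  010110
  001111
  000101
Read columns: 100000110000010011110011000011

100000110000010011110011000011


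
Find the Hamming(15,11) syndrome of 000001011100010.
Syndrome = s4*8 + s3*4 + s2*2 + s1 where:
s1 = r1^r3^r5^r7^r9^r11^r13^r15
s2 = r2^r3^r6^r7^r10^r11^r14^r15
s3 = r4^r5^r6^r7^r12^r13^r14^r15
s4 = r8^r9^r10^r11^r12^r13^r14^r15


s1=1, s2=1, s3=0, s4=0

Syndrome = 3 (error at position 3)


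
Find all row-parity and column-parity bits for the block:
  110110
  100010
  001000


Row parities: 001
Column parities: 011100

Row P: 001, Col P: 011100, Corner: 1


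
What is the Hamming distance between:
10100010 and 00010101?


XOR: 10110111
Count of 1s: 6

6


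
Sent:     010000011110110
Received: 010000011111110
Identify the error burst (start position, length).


XOR: 000000000001000

Burst at position 11, length 1


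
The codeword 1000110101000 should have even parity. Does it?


Number of 1s: 5

No, parity error (5 ones)


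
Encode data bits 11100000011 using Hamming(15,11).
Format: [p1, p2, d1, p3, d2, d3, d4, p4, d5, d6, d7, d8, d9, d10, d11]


Parity bits: p1=1, p2=0, p3=0, p4=0

101011000000011


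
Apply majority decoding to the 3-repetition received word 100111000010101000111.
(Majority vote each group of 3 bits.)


Groups: 100, 111, 000, 010, 101, 000, 111
Majority votes: 0100101

0100101


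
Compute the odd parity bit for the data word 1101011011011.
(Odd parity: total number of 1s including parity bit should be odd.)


Number of 1s in data: 9
Parity bit: 0

0


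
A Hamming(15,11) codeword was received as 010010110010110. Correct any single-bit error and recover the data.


Syndrome = 0: no error detected

Data: 01010010110 (no errors)


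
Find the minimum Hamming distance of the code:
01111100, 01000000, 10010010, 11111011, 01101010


Comparing all pairs, minimum distance: 3
Can detect 2 errors, correct 1 errors

3


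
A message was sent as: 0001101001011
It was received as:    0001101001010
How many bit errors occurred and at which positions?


XOR: 0000000000001

1 error(s) at position(s): 12


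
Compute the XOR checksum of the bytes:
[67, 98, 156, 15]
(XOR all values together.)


XOR chain: 67 ^ 98 ^ 156 ^ 15 = 178

178


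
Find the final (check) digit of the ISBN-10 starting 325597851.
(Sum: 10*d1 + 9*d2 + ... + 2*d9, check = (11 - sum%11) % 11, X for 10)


Weighted sum: 261
261 mod 11 = 8

Check digit: 3


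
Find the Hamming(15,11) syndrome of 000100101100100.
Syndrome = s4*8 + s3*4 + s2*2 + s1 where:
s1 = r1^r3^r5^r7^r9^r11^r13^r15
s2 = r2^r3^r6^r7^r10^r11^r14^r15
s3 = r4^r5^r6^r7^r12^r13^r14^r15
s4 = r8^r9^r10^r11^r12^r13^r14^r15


s1=1, s2=0, s3=1, s4=1

Syndrome = 13 (error at position 13)


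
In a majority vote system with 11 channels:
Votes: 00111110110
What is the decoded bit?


Ones: 7 out of 11
Threshold: 6

1 (7/11 voted 1)


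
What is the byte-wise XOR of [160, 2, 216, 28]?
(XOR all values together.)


XOR chain: 160 ^ 2 ^ 216 ^ 28 = 102

102


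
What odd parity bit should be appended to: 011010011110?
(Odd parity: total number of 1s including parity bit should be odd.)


Number of 1s in data: 7
Parity bit: 0

0


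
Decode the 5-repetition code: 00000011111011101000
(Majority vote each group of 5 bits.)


Groups: 00000, 01111, 10111, 01000
Majority votes: 0110

0110


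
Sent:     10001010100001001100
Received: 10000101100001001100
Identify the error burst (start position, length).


XOR: 00001111000000000000

Burst at position 4, length 4


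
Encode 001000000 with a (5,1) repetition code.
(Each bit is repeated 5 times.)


Each bit -> 5 copies

000000000011111000000000000000000000000000000


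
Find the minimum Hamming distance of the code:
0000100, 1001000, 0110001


Comparing all pairs, minimum distance: 3
Can detect 2 errors, correct 1 errors

3


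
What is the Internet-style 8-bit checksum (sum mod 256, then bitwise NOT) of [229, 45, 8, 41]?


Sum = 323 mod 256 = 67
Complement = 188

188


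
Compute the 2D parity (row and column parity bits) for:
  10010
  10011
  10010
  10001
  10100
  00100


Row parities: 010001
Column parities: 10010

Row P: 010001, Col P: 10010, Corner: 0


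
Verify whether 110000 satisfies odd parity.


Number of 1s: 2

No, parity error (2 ones)


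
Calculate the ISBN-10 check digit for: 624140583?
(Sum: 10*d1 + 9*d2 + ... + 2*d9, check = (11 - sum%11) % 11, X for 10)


Weighted sum: 191
191 mod 11 = 4

Check digit: 7


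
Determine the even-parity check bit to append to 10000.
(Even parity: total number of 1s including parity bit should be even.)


Number of 1s in data: 1
Parity bit: 1

1


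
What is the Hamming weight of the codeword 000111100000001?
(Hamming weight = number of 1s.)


Counting 1s in 000111100000001

5


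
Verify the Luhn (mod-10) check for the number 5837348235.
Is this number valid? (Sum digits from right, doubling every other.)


Luhn sum = 52
52 mod 10 = 2

Invalid (Luhn sum mod 10 = 2)


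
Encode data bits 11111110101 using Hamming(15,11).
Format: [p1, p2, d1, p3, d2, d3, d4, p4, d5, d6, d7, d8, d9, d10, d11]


Parity bits: p1=1, p2=0, p3=1, p4=1

101111111110101


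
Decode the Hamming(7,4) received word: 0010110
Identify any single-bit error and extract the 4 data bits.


Syndrome = 0: no error detected

Data: 1110 (no errors)


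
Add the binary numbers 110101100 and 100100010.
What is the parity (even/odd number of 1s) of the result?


110101100 = 428
100100010 = 290
Sum = 718 = 1011001110
1s count = 6

even parity (6 ones in 1011001110)


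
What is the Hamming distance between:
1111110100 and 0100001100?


XOR: 1011111000
Count of 1s: 6

6


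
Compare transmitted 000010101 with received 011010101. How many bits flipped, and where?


XOR: 011000000

2 error(s) at position(s): 1, 2


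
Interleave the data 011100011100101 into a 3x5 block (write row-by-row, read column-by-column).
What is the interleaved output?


Matrix:
  01110
  00111
  00101
Read columns: 000100111110011

000100111110011


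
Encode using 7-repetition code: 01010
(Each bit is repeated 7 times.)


Each bit -> 7 copies

00000001111111000000011111110000000


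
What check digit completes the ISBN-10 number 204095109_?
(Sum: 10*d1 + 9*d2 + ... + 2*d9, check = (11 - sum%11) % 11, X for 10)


Weighted sum: 153
153 mod 11 = 10

Check digit: 1


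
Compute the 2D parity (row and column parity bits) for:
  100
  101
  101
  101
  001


Row parities: 10001
Column parities: 000

Row P: 10001, Col P: 000, Corner: 0


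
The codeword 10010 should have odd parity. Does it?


Number of 1s: 2

No, parity error (2 ones)


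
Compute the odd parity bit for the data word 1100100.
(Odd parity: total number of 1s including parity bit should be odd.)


Number of 1s in data: 3
Parity bit: 0

0


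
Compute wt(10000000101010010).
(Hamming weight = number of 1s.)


Counting 1s in 10000000101010010

5


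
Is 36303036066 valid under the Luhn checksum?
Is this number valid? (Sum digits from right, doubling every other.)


Luhn sum = 27
27 mod 10 = 7

Invalid (Luhn sum mod 10 = 7)


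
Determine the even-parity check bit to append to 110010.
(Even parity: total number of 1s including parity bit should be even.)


Number of 1s in data: 3
Parity bit: 1

1


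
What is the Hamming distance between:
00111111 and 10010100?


XOR: 10101011
Count of 1s: 5

5


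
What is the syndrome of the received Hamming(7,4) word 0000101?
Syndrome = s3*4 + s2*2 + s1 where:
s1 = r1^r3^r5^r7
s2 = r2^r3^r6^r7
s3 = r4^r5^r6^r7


s1=0, s2=1, s3=0

Syndrome = 2 (error at position 2)


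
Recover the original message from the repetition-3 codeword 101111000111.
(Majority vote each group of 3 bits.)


Groups: 101, 111, 000, 111
Majority votes: 1101

1101


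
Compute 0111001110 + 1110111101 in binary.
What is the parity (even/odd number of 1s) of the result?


0111001110 = 462
1110111101 = 957
Sum = 1419 = 10110001011
1s count = 6

even parity (6 ones in 10110001011)


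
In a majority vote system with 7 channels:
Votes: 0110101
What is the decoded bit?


Ones: 4 out of 7
Threshold: 4

1 (4/7 voted 1)


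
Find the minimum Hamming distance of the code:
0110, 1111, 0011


Comparing all pairs, minimum distance: 2
Can detect 1 errors, correct 0 errors

2


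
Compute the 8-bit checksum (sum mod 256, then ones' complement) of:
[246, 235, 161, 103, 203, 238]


Sum = 1186 mod 256 = 162
Complement = 93

93


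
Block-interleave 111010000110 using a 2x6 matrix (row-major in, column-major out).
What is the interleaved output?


Matrix:
  111010
  000110
Read columns: 101010011100

101010011100


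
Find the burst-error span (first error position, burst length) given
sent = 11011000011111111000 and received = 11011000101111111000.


XOR: 00000000110000000000

Burst at position 8, length 2


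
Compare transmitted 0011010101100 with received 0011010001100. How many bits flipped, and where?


XOR: 0000000100000

1 error(s) at position(s): 7


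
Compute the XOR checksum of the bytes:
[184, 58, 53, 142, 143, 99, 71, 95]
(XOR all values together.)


XOR chain: 184 ^ 58 ^ 53 ^ 142 ^ 143 ^ 99 ^ 71 ^ 95 = 205

205


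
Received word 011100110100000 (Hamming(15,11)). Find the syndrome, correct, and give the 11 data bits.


Syndrome = 0: no error detected

Data: 10010100000 (no errors)


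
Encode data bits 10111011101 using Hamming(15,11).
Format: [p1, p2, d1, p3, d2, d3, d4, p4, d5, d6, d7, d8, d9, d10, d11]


Parity bits: p1=0, p2=1, p3=1, p4=1

011101111011101


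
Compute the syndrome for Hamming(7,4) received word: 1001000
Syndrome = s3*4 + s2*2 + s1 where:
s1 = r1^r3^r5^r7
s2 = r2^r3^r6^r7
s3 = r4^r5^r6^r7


s1=1, s2=0, s3=1

Syndrome = 5 (error at position 5)


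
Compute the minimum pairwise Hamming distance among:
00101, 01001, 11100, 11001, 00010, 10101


Comparing all pairs, minimum distance: 1
Can detect 0 errors, correct 0 errors

1


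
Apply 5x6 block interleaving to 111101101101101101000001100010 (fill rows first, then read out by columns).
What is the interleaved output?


Matrix:
  111101
  101101
  101101
  000001
  100010
Read columns: 111011000011100111000000111110

111011000011100111000000111110


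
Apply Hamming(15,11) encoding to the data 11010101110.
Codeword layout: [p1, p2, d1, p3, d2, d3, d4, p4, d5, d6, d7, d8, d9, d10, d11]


Parity bits: p1=0, p2=0, p3=1, p4=0

001110100101110


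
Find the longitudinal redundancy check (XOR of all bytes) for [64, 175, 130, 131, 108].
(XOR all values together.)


XOR chain: 64 ^ 175 ^ 130 ^ 131 ^ 108 = 130

130


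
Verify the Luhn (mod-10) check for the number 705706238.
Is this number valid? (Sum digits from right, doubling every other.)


Luhn sum = 36
36 mod 10 = 6

Invalid (Luhn sum mod 10 = 6)


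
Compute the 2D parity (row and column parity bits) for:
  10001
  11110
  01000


Row parities: 001
Column parities: 00111

Row P: 001, Col P: 00111, Corner: 1


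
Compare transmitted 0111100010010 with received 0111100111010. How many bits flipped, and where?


XOR: 0000000101000

2 error(s) at position(s): 7, 9


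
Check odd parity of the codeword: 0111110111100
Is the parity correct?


Number of 1s: 9

Yes, parity is correct (9 ones)


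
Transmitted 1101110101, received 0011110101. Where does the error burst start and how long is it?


XOR: 1110000000

Burst at position 0, length 3


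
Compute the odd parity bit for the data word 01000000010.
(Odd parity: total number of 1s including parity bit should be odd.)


Number of 1s in data: 2
Parity bit: 1

1


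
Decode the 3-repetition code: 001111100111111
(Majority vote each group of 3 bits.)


Groups: 001, 111, 100, 111, 111
Majority votes: 01011

01011


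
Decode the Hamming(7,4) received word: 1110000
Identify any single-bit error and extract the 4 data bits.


Syndrome = 0: no error detected

Data: 1000 (no errors)


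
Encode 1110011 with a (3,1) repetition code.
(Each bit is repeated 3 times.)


Each bit -> 3 copies

111111111000000111111


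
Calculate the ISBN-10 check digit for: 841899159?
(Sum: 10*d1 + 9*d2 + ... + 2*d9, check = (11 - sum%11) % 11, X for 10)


Weighted sum: 316
316 mod 11 = 8

Check digit: 3


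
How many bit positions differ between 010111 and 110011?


XOR: 100100
Count of 1s: 2

2


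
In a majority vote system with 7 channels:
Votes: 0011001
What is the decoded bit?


Ones: 3 out of 7
Threshold: 4

0 (3/7 voted 1)


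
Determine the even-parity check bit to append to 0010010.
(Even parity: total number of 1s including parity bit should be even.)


Number of 1s in data: 2
Parity bit: 0

0


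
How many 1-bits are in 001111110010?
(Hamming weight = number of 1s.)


Counting 1s in 001111110010

7


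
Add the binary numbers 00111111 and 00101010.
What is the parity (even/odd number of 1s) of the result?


00111111 = 63
00101010 = 42
Sum = 105 = 1101001
1s count = 4

even parity (4 ones in 1101001)


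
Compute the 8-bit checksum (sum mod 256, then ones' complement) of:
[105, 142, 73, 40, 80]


Sum = 440 mod 256 = 184
Complement = 71

71


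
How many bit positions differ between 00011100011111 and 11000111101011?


XOR: 11011011110100
Count of 1s: 9

9


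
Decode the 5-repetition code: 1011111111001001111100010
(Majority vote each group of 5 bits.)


Groups: 10111, 11111, 00100, 11111, 00010
Majority votes: 11010

11010


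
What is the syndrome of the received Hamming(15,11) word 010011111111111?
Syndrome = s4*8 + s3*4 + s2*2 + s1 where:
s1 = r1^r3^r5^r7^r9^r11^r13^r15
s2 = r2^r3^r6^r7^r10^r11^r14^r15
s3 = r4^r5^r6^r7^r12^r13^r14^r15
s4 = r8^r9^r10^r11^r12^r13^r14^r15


s1=0, s2=1, s3=1, s4=0

Syndrome = 6 (error at position 6)


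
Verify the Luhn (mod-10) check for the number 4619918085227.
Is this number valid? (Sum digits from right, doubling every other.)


Luhn sum = 58
58 mod 10 = 8

Invalid (Luhn sum mod 10 = 8)


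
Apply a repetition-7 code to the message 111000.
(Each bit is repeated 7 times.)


Each bit -> 7 copies

111111111111111111111000000000000000000000


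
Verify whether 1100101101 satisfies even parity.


Number of 1s: 6

Yes, parity is correct (6 ones)


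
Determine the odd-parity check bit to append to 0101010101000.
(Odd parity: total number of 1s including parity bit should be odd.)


Number of 1s in data: 5
Parity bit: 0

0


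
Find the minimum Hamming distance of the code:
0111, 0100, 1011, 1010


Comparing all pairs, minimum distance: 1
Can detect 0 errors, correct 0 errors

1


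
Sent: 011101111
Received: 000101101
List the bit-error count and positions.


XOR: 011000010

3 error(s) at position(s): 1, 2, 7


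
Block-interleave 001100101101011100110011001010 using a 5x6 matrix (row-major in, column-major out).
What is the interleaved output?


Matrix:
  001100
  101101
  011100
  110011
  001010
Read columns: 010100011011101111000001101010

010100011011101111000001101010


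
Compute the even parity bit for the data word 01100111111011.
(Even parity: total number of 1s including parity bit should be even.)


Number of 1s in data: 10
Parity bit: 0

0


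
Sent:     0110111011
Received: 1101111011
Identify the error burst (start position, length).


XOR: 1011000000

Burst at position 0, length 4


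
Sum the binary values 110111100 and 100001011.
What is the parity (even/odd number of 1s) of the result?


110111100 = 444
100001011 = 267
Sum = 711 = 1011000111
1s count = 6

even parity (6 ones in 1011000111)


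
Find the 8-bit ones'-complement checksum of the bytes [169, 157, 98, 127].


Sum = 551 mod 256 = 39
Complement = 216

216


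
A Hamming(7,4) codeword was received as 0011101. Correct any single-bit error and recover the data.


Syndrome = 5: error at position 5

Data: 1001 (corrected bit 5)


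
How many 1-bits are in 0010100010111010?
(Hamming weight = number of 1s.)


Counting 1s in 0010100010111010

7


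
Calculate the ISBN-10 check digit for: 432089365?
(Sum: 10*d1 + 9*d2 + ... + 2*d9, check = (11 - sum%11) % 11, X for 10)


Weighted sum: 216
216 mod 11 = 7

Check digit: 4


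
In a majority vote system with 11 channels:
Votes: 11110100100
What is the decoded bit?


Ones: 6 out of 11
Threshold: 6

1 (6/11 voted 1)


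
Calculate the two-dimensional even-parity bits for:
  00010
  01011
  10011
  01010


Row parities: 1110
Column parities: 10000

Row P: 1110, Col P: 10000, Corner: 1


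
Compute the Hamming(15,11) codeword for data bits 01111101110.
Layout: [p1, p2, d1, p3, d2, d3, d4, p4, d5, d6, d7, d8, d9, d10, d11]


Parity bits: p1=0, p2=0, p3=0, p4=1

000011111101110


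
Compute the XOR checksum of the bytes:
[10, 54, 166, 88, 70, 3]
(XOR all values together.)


XOR chain: 10 ^ 54 ^ 166 ^ 88 ^ 70 ^ 3 = 135

135


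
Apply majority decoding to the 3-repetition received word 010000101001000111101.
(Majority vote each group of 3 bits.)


Groups: 010, 000, 101, 001, 000, 111, 101
Majority votes: 0010011

0010011


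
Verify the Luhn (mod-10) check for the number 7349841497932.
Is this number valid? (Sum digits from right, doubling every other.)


Luhn sum = 82
82 mod 10 = 2

Invalid (Luhn sum mod 10 = 2)


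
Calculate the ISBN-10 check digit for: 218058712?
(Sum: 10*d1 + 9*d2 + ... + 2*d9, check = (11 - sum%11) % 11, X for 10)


Weighted sum: 198
198 mod 11 = 0

Check digit: 0


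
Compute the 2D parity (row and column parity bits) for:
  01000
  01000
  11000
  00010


Row parities: 1101
Column parities: 11010

Row P: 1101, Col P: 11010, Corner: 1


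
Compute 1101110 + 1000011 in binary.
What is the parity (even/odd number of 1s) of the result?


1101110 = 110
1000011 = 67
Sum = 177 = 10110001
1s count = 4

even parity (4 ones in 10110001)


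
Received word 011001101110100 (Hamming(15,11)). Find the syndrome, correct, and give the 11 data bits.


Syndrome = 5: error at position 5

Data: 11111110100 (corrected bit 5)


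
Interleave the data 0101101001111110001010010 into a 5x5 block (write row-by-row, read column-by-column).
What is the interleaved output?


Matrix:
  01011
  01001
  11111
  00010
  10010
Read columns: 0010111100001001011111100

0010111100001001011111100


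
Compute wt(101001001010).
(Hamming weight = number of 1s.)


Counting 1s in 101001001010

5


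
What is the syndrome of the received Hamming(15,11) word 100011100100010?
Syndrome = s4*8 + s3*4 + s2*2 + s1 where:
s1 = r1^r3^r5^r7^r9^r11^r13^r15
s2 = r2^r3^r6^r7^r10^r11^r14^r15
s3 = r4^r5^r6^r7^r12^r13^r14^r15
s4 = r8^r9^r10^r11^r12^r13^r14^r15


s1=1, s2=0, s3=0, s4=0

Syndrome = 1 (error at position 1)


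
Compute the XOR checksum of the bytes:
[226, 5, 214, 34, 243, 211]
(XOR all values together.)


XOR chain: 226 ^ 5 ^ 214 ^ 34 ^ 243 ^ 211 = 51

51


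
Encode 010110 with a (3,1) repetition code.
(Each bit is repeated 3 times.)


Each bit -> 3 copies

000111000111111000


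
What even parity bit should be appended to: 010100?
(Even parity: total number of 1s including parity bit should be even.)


Number of 1s in data: 2
Parity bit: 0

0


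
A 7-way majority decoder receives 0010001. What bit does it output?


Ones: 2 out of 7
Threshold: 4

0 (2/7 voted 1)


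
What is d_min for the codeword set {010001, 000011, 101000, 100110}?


Comparing all pairs, minimum distance: 2
Can detect 1 errors, correct 0 errors

2


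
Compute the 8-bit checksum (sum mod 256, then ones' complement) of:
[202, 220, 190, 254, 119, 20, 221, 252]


Sum = 1478 mod 256 = 198
Complement = 57

57


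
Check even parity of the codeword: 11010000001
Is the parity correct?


Number of 1s: 4

Yes, parity is correct (4 ones)


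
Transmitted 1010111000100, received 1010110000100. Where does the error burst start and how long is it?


XOR: 0000001000000

Burst at position 6, length 1


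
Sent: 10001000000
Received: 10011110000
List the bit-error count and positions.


XOR: 00010110000

3 error(s) at position(s): 3, 5, 6


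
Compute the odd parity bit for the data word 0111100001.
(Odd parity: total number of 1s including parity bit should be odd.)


Number of 1s in data: 5
Parity bit: 0

0


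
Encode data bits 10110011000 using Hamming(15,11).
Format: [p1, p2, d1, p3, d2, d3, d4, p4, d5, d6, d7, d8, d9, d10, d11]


Parity bits: p1=1, p2=0, p3=1, p4=0

101101100011000


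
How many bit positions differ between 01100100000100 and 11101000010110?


XOR: 10001100010010
Count of 1s: 5

5


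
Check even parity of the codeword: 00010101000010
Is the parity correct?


Number of 1s: 4

Yes, parity is correct (4 ones)


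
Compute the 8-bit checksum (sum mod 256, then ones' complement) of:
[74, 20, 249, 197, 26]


Sum = 566 mod 256 = 54
Complement = 201

201


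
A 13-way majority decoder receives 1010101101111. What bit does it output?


Ones: 9 out of 13
Threshold: 7

1 (9/13 voted 1)


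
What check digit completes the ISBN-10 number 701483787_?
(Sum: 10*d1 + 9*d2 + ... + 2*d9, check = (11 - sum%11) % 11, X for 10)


Weighted sum: 235
235 mod 11 = 4

Check digit: 7


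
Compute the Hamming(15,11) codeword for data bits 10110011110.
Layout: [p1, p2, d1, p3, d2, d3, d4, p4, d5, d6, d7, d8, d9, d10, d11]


Parity bits: p1=0, p2=1, p3=1, p4=0

011101100011110


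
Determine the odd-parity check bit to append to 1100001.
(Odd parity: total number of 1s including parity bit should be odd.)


Number of 1s in data: 3
Parity bit: 0

0


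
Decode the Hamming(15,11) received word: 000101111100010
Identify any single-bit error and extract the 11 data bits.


Syndrome = 0: no error detected

Data: 00111100010 (no errors)


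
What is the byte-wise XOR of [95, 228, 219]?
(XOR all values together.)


XOR chain: 95 ^ 228 ^ 219 = 96

96


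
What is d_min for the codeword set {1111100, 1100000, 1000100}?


Comparing all pairs, minimum distance: 2
Can detect 1 errors, correct 0 errors

2


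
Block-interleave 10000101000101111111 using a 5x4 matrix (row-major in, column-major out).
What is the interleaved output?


Matrix:
  1000
  0101
  0001
  0111
  1111
Read columns: 10001010110001101111

10001010110001101111


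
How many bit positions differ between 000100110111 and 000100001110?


XOR: 000000111001
Count of 1s: 4

4


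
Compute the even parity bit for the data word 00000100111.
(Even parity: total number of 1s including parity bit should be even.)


Number of 1s in data: 4
Parity bit: 0

0


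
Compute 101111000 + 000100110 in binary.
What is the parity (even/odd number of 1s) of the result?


101111000 = 376
000100110 = 38
Sum = 414 = 110011110
1s count = 6

even parity (6 ones in 110011110)


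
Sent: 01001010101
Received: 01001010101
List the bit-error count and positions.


XOR: 00000000000

0 errors (received matches sent)


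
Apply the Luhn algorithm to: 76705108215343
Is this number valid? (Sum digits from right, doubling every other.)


Luhn sum = 46
46 mod 10 = 6

Invalid (Luhn sum mod 10 = 6)


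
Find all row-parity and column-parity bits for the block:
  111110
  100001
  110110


Row parities: 100
Column parities: 101001

Row P: 100, Col P: 101001, Corner: 1


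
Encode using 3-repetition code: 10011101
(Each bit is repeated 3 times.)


Each bit -> 3 copies

111000000111111111000111


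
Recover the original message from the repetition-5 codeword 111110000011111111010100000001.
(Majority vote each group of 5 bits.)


Groups: 11111, 00000, 11111, 11101, 01000, 00001
Majority votes: 101100

101100


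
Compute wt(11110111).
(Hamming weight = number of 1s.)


Counting 1s in 11110111

7


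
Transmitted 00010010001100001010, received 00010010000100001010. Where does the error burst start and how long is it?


XOR: 00000000001000000000

Burst at position 10, length 1


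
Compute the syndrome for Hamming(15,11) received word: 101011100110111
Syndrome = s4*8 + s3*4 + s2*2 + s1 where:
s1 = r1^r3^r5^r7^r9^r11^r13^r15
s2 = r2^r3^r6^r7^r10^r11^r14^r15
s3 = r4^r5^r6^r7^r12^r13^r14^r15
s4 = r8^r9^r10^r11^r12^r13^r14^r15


s1=1, s2=1, s3=0, s4=1

Syndrome = 11 (error at position 11)


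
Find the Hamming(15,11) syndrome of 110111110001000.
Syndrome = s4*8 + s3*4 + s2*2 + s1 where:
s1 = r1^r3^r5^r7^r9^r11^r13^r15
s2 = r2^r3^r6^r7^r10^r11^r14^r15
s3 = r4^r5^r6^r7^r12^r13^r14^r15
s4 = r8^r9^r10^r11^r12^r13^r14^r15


s1=1, s2=1, s3=1, s4=0

Syndrome = 7 (error at position 7)


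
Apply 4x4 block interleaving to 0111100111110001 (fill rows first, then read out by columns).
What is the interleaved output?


Matrix:
  0111
  1001
  1111
  0001
Read columns: 0110101010101111

0110101010101111


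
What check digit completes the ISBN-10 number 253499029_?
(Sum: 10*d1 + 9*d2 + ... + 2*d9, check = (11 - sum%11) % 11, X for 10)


Weighted sum: 240
240 mod 11 = 9

Check digit: 2


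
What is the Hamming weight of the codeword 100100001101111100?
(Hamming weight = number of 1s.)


Counting 1s in 100100001101111100

9


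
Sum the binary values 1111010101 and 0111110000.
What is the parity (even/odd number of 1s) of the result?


1111010101 = 981
0111110000 = 496
Sum = 1477 = 10111000101
1s count = 6

even parity (6 ones in 10111000101)


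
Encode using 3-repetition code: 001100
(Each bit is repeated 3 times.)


Each bit -> 3 copies

000000111111000000


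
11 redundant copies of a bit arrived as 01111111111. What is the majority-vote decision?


Ones: 10 out of 11
Threshold: 6

1 (10/11 voted 1)


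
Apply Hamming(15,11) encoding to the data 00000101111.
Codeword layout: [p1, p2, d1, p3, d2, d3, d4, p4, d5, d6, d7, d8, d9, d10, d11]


Parity bits: p1=0, p2=1, p3=0, p4=1

010000010101111


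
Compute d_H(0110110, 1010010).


XOR: 1100100
Count of 1s: 3

3


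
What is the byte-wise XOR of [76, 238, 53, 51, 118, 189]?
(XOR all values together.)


XOR chain: 76 ^ 238 ^ 53 ^ 51 ^ 118 ^ 189 = 111

111


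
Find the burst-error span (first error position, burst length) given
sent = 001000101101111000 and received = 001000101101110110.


XOR: 000000000000001110

Burst at position 14, length 3


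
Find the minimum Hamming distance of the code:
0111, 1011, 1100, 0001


Comparing all pairs, minimum distance: 2
Can detect 1 errors, correct 0 errors

2


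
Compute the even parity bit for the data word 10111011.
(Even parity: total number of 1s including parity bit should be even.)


Number of 1s in data: 6
Parity bit: 0

0


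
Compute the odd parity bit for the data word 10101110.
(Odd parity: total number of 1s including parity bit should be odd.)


Number of 1s in data: 5
Parity bit: 0

0


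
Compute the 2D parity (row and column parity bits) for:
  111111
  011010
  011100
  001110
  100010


Row parities: 01110
Column parities: 010101

Row P: 01110, Col P: 010101, Corner: 1


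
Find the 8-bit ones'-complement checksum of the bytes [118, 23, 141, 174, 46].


Sum = 502 mod 256 = 246
Complement = 9

9


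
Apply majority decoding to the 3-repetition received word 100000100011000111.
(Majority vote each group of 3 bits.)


Groups: 100, 000, 100, 011, 000, 111
Majority votes: 000101

000101


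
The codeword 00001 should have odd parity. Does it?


Number of 1s: 1

Yes, parity is correct (1 ones)


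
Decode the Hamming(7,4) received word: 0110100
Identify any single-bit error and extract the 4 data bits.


Syndrome = 4: error at position 4

Data: 1100 (corrected bit 4)


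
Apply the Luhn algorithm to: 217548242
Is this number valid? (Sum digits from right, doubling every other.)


Luhn sum = 35
35 mod 10 = 5

Invalid (Luhn sum mod 10 = 5)


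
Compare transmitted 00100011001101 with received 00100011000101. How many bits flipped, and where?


XOR: 00000000001000

1 error(s) at position(s): 10


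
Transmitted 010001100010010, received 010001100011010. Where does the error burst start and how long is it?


XOR: 000000000001000

Burst at position 11, length 1


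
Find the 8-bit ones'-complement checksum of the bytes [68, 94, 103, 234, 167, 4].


Sum = 670 mod 256 = 158
Complement = 97

97


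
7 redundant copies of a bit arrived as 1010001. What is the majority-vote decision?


Ones: 3 out of 7
Threshold: 4

0 (3/7 voted 1)


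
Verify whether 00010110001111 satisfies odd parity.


Number of 1s: 7

Yes, parity is correct (7 ones)


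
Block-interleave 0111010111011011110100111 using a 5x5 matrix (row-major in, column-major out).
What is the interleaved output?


Matrix:
  01110
  10111
  01101
  11101
  00111
Read columns: 0101010110111111100101111

0101010110111111100101111


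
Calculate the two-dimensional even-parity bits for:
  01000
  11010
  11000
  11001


Row parities: 1101
Column parities: 10011

Row P: 1101, Col P: 10011, Corner: 1


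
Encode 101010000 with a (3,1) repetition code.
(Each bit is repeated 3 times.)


Each bit -> 3 copies

111000111000111000000000000


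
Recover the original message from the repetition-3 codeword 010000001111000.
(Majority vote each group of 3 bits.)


Groups: 010, 000, 001, 111, 000
Majority votes: 00010

00010


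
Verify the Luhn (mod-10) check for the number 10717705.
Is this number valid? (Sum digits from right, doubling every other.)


Luhn sum = 25
25 mod 10 = 5

Invalid (Luhn sum mod 10 = 5)


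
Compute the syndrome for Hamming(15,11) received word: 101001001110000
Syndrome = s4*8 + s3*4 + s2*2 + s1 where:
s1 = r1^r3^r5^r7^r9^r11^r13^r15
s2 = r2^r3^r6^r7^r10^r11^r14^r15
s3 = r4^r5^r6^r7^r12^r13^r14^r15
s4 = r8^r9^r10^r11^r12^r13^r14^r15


s1=0, s2=0, s3=1, s4=1

Syndrome = 12 (error at position 12)


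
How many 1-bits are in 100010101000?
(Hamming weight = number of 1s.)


Counting 1s in 100010101000

4


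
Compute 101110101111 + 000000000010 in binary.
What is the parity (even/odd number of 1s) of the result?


101110101111 = 2991
000000000010 = 2
Sum = 2993 = 101110110001
1s count = 7

odd parity (7 ones in 101110110001)


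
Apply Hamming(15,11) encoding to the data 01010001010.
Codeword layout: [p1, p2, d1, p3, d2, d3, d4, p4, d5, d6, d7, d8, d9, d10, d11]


Parity bits: p1=0, p2=0, p3=0, p4=0

000010100001010


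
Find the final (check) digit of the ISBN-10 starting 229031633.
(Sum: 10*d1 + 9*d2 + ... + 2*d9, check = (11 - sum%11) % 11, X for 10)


Weighted sum: 172
172 mod 11 = 7

Check digit: 4


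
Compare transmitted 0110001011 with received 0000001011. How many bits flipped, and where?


XOR: 0110000000

2 error(s) at position(s): 1, 2


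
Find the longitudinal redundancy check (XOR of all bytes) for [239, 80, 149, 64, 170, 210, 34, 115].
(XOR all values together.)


XOR chain: 239 ^ 80 ^ 149 ^ 64 ^ 170 ^ 210 ^ 34 ^ 115 = 67

67


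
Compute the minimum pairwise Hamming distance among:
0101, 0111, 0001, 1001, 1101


Comparing all pairs, minimum distance: 1
Can detect 0 errors, correct 0 errors

1


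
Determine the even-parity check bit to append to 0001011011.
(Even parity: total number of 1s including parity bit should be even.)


Number of 1s in data: 5
Parity bit: 1

1


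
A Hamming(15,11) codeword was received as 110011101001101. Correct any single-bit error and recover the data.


Syndrome = 0: no error detected

Data: 01111001101 (no errors)


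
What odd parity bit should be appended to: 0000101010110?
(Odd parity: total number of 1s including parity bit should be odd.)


Number of 1s in data: 5
Parity bit: 0

0


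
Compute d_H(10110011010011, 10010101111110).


XOR: 00100110101101
Count of 1s: 7

7


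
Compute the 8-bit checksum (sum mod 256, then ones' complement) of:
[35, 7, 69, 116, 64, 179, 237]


Sum = 707 mod 256 = 195
Complement = 60

60


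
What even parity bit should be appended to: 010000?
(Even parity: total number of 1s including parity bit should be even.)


Number of 1s in data: 1
Parity bit: 1

1


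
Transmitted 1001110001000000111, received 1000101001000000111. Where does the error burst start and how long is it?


XOR: 0001011000000000000

Burst at position 3, length 4


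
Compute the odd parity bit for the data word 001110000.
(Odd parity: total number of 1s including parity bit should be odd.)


Number of 1s in data: 3
Parity bit: 0

0
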